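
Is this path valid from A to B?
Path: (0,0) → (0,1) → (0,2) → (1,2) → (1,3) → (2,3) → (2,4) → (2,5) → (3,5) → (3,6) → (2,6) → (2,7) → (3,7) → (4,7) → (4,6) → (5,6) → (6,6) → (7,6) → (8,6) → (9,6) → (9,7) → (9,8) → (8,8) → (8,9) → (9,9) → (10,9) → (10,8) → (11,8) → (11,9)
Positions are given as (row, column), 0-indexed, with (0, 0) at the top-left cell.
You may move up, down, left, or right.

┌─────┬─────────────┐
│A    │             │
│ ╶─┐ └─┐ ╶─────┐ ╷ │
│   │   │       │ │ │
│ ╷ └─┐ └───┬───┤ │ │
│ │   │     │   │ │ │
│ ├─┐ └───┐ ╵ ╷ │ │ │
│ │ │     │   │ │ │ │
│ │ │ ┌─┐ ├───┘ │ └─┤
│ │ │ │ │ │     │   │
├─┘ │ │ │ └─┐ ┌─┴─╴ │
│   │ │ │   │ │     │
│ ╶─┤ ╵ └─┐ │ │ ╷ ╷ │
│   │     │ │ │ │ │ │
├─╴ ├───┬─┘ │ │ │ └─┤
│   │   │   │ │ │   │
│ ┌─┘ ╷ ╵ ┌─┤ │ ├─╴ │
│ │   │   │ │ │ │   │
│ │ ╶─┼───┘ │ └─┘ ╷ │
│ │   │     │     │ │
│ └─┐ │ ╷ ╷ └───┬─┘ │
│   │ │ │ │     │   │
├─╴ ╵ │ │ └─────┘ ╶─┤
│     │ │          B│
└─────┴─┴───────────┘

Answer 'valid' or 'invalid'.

Checking path validity:
Result: All consecutive moves are passable.

valid

Correct solution:

┌─────┬─────────────┐
│A → ↓│             │
│ ╶─┐ └─┐ ╶─────┐ ╷ │
│   │↳ ↓│       │ │ │
│ ╷ └─┐ └───┬───┤ │ │
│ │   │↳ → ↓│↱ ↓│ │ │
│ ├─┐ └───┐ ╵ ╷ │ │ │
│ │ │     │↳ ↑│↓│ │ │
│ │ │ ┌─┐ ├───┘ │ └─┤
│ │ │ │ │ │  ↓ ↲│   │
├─┘ │ │ │ └─┐ ┌─┴─╴ │
│   │ │ │   │↓│     │
│ ╶─┤ ╵ └─┐ │ │ ╷ ╷ │
│   │     │ │↓│ │ │ │
├─╴ ├───┬─┘ │ │ │ └─┤
│   │   │   │↓│ │   │
│ ┌─┘ ╷ ╵ ┌─┤ │ ├─╴ │
│ │   │   │ │↓│ │↱ ↓│
│ │ ╶─┼───┘ │ └─┘ ╷ │
│ │   │     │↳ → ↑│↓│
│ └─┐ │ ╷ ╷ └───┬─┘ │
│   │ │ │ │     │↓ ↲│
├─╴ ╵ │ │ └─────┘ ╶─┤
│     │ │        ↳ B│
└─────┴─┴───────────┘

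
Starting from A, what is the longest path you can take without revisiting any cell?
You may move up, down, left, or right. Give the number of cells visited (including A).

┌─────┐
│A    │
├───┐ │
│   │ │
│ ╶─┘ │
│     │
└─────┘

Finding longest simple path using DFS:
Start: (0, 0)
Longest path visits 9 cells
Path: A → right → right → down → down → left → left → up → right

Solution:

┌─────┐
│A → ↓│
├───┐ │
│↱ B│↓│
│ ╶─┘ │
│↑ ← ↲│
└─────┘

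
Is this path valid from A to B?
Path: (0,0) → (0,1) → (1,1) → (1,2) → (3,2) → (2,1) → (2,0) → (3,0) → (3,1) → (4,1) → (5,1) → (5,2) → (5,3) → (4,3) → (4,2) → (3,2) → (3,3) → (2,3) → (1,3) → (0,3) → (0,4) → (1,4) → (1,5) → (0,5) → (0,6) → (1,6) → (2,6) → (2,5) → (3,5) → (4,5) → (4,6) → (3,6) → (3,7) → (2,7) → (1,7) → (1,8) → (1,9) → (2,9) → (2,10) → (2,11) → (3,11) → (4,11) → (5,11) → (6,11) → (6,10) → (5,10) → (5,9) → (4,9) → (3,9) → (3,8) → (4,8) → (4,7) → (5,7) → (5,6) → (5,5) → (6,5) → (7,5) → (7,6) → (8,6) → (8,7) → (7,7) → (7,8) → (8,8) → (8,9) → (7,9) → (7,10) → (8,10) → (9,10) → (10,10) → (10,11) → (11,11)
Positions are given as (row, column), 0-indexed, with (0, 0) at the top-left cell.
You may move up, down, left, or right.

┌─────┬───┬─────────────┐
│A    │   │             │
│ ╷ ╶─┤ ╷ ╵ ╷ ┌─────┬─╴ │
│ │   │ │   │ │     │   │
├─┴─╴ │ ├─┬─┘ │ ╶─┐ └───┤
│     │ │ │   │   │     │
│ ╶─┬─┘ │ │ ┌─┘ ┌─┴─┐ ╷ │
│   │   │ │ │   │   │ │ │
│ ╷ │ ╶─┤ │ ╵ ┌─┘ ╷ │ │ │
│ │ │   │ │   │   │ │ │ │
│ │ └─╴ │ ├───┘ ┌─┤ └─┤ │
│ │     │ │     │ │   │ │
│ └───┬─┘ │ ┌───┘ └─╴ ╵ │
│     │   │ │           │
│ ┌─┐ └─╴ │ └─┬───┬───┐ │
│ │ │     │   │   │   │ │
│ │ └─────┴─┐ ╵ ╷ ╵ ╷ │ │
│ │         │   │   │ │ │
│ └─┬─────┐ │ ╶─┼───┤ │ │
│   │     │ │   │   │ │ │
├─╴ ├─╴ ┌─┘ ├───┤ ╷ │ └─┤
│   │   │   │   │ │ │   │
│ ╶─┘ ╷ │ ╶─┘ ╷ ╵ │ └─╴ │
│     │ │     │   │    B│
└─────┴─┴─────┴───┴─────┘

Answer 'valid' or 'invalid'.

Checking path validity:
Result: Invalid move at step 4: cannot move from (1, 2) to (3, 2).

invalid

Correct solution:

┌─────┬───┬─────────────┐
│A ↓  │↱ ↓│↱ ↓          │
│ ╷ ╶─┤ ╷ ╵ ╷ ┌─────┬─╴ │
│ │↳ ↓│↑│↳ ↑│↓│↱ → ↓│   │
├─┴─╴ │ ├─┬─┘ │ ╶─┐ └───┤
│↓ ← ↲│↑│ │↓ ↲│↑  │↳ → ↓│
│ ╶─┬─┘ │ │ ┌─┘ ┌─┴─┐ ╷ │
│↳ ↓│↱ ↑│ │↓│↱ ↑│↓ ↰│ │↓│
│ ╷ │ ╶─┤ │ ╵ ┌─┘ ╷ │ │ │
│ │↓│↑ ↰│ │↳ ↑│↓ ↲│↑│ │↓│
│ │ └─╴ │ ├───┘ ┌─┤ └─┤ │
│ │↳ → ↑│ │↓ ← ↲│ │↑ ↰│↓│
│ └───┬─┘ │ ┌───┘ └─╴ ╵ │
│     │   │↓│        ↑ ↲│
│ ┌─┐ └─╴ │ └─┬───┬───┐ │
│ │ │     │↳ ↓│↱ ↓│↱ ↓│ │
│ │ └─────┴─┐ ╵ ╷ ╵ ╷ │ │
│ │         │↳ ↑│↳ ↑│↓│ │
│ └─┬─────┐ │ ╶─┼───┤ │ │
│   │     │ │   │   │↓│ │
├─╴ ├─╴ ┌─┘ ├───┤ ╷ │ └─┤
│   │   │   │   │ │ │↳ ↓│
│ ╶─┘ ╷ │ ╶─┘ ╷ ╵ │ └─╴ │
│     │ │     │   │    B│
└─────┴─┴─────┴───┴─────┘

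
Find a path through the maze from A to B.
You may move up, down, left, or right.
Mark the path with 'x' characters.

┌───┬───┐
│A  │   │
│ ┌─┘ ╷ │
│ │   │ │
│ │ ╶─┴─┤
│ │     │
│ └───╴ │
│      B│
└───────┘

Finding the shortest path through the maze:
Path length: 6 steps
Directions: down → down → down → right → right → right

Solution:

┌───┬───┐
│A  │   │
│ ┌─┘ ╷ │
│x│   │ │
│ │ ╶─┴─┤
│x│     │
│ └───╴ │
│x x x B│
└───────┘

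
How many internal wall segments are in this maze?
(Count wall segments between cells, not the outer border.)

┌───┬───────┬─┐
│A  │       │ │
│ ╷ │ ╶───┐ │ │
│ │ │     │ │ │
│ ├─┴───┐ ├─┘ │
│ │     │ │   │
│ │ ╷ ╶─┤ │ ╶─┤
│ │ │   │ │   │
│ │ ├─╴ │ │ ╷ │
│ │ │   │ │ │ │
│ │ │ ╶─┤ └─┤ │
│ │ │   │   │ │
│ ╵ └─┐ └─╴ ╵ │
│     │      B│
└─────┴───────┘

Counting internal wall segments:
Total internal walls: 36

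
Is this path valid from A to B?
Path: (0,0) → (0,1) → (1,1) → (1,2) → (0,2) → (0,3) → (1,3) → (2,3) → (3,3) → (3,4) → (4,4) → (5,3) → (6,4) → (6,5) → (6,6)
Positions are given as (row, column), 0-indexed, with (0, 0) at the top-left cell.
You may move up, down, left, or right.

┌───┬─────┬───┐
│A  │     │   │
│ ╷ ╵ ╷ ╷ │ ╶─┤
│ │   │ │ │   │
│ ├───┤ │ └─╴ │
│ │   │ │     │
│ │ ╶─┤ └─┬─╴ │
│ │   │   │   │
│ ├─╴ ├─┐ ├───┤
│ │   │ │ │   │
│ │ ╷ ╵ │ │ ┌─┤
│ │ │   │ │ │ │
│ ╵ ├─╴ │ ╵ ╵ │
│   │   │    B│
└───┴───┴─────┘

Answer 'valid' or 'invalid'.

Checking path validity:
Result: Invalid move at step 11: cannot move from (4, 4) to (5, 3).

invalid

Correct solution:

┌───┬─────┬───┐
│A ↓│↱ ↓  │   │
│ ╷ ╵ ╷ ╷ │ ╶─┤
│ │↳ ↑│↓│ │   │
│ ├───┤ │ └─╴ │
│ │   │↓│     │
│ │ ╶─┤ └─┬─╴ │
│ │   │↳ ↓│   │
│ ├─╴ ├─┐ ├───┤
│ │   │ │↓│   │
│ │ ╷ ╵ │ │ ┌─┤
│ │ │   │↓│ │ │
│ ╵ ├─╴ │ ╵ ╵ │
│   │   │↳ → B│
└───┴───┴─────┘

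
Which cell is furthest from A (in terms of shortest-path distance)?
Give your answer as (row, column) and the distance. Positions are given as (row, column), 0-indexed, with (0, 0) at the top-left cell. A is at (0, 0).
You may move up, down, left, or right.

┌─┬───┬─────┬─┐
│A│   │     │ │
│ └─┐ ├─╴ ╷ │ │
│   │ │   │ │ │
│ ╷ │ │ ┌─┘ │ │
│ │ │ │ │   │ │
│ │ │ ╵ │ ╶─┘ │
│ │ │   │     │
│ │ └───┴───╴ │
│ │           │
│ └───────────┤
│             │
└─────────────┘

Computing BFS distances from A to all cells:
Furthest cell: (0, 1)
Distance: 27 steps

Path from A to the furthest cell:

┌─┬───┬─────┬─┐
│A│B ↰│  ↓ ↰│ │
│ └─┐ ├─╴ ╷ │ │
│↳ ↓│↑│↓ ↲│↑│ │
│ ╷ │ │ ┌─┘ │ │
│ │↓│↑│↓│↱ ↑│ │
│ │ │ ╵ │ ╶─┘ │
│ │↓│↑ ↲│↑ ← ↰│
│ │ └───┴───╴ │
│ │↳ → → → → ↑│
│ └───────────┤
│             │
└─────────────┘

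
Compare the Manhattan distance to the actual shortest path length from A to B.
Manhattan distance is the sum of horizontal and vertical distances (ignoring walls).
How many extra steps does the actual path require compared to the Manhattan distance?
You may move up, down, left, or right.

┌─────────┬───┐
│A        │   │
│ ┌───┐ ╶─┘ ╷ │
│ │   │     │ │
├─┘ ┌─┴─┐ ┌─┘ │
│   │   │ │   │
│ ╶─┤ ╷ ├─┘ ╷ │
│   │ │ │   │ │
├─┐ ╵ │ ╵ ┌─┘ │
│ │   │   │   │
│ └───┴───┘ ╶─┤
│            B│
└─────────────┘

Manhattan distance: |5 - 0| + |6 - 0| = 11
Actual path length: 15
Extra steps: 15 - 11 = 4

Solution:

┌─────────┬───┐
│A → → ↓  │↱ ↓│
│ ┌───┐ ╶─┘ ╷ │
│ │   │↳ → ↑│↓│
├─┘ ┌─┴─┐ ┌─┘ │
│   │   │ │  ↓│
│ ╶─┤ ╷ ├─┘ ╷ │
│   │ │ │   │↓│
├─┐ ╵ │ ╵ ┌─┘ │
│ │   │   │↓ ↲│
│ └───┴───┘ ╶─┤
│          ↳ B│
└─────────────┘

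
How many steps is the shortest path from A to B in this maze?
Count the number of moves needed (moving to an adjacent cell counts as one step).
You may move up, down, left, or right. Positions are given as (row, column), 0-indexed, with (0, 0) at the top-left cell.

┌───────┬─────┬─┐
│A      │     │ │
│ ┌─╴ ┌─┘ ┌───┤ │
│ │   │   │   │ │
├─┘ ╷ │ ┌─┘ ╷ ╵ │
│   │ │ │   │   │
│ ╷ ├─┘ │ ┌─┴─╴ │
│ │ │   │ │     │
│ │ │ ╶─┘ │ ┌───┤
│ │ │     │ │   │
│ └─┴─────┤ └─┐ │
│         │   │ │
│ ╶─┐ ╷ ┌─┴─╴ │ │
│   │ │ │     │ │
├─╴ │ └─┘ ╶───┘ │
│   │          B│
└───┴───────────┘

Using BFS to find shortest path:
Start: (0, 0), End: (7, 7)
Path found:
(0,0) → (0,1) → (0,2) → (1,2) → (1,1) → (2,1) → (2,0) → (3,0) → (4,0) → (5,0) → (5,1) → (5,2) → (6,2) → (7,2) → (7,3) → (7,4) → (7,5) → (7,6) → (7,7)
Number of steps: 18

Solution:

┌───────┬─────┬─┐
│A → ↓  │     │ │
│ ┌─╴ ┌─┘ ┌───┤ │
│ │↓ ↲│   │   │ │
├─┘ ╷ │ ┌─┘ ╷ ╵ │
│↓ ↲│ │ │   │   │
│ ╷ ├─┘ │ ┌─┴─╴ │
│↓│ │   │ │     │
│ │ │ ╶─┘ │ ┌───┤
│↓│ │     │ │   │
│ └─┴─────┤ └─┐ │
│↳ → ↓    │   │ │
│ ╶─┐ ╷ ┌─┴─╴ │ │
│   │↓│ │     │ │
├─╴ │ └─┘ ╶───┘ │
│   │↳ → → → → B│
└───┴───────────┘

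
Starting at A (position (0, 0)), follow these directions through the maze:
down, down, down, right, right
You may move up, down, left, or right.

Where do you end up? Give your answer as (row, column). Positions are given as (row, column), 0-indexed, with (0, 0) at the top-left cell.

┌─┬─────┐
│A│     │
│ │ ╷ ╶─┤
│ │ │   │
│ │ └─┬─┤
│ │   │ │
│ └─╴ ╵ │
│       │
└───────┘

Following directions step by step:
Start: (0, 0)
  down: (0, 0) → (1, 0)
  down: (1, 0) → (2, 0)
  down: (2, 0) → (3, 0)
  right: (3, 0) → (3, 1)
  right: (3, 1) → (3, 2)
Final position: (3, 2)

Path taken:

┌─┬─────┐
│A│     │
│ │ ╷ ╶─┤
│↓│ │   │
│ │ └─┬─┤
│↓│   │ │
│ └─╴ ╵ │
│↳ → B  │
└───────┘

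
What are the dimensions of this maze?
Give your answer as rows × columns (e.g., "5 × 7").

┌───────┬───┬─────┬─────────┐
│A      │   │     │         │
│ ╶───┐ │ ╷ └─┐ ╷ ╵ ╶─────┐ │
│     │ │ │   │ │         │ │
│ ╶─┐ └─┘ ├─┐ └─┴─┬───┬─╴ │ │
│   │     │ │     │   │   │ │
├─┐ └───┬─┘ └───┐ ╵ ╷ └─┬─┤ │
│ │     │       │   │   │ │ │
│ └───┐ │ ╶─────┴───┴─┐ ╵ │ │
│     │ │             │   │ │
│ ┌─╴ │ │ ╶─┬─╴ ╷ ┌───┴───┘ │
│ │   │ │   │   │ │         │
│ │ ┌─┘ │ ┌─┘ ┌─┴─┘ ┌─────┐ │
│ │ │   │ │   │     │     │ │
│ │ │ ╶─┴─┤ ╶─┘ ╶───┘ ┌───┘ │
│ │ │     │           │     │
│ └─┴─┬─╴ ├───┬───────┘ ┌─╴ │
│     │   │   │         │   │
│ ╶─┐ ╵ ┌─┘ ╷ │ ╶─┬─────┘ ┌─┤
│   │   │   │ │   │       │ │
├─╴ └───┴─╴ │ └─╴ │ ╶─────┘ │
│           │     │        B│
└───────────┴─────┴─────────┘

Counting the maze dimensions:
Rows (vertical): 11
Columns (horizontal): 14
Dimensions: 11 × 14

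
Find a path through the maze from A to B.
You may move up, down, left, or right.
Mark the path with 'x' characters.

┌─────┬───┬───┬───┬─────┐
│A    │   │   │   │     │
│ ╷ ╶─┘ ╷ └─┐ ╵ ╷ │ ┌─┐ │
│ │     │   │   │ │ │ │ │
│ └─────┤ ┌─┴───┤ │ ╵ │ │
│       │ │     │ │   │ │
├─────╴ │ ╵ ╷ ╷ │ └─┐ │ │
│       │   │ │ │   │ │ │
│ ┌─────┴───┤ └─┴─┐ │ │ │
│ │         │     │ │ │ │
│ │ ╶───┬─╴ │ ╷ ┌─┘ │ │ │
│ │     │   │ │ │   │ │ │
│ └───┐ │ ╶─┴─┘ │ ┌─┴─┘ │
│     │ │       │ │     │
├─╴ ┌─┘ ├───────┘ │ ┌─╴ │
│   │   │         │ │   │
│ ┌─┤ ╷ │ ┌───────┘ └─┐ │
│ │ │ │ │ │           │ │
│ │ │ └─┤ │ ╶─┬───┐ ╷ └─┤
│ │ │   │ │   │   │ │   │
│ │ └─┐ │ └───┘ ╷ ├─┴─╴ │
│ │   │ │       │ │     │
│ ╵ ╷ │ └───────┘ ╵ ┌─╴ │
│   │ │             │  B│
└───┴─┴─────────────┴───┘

Finding the shortest path through the maze:
Path length: 48 steps
Directions: right → down → right → right → up → right → down → down → down → right → up → right → down → down → right → down → down → left → left → left → up → right → up → left → left → left → left → down → right → right → down → down → left → down → down → right → down → down → right → right → right → right → right → right → up → right → right → down

Solution:

┌─────┬───┬───┬───┬─────┐
│A x  │x x│   │   │     │
│ ╷ ╶─┘ ╷ └─┐ ╵ ╷ │ ┌─┐ │
│ │x x x│x  │   │ │ │ │ │
│ └─────┤ ┌─┴───┤ │ ╵ │ │
│       │x│x x  │ │   │ │
├─────╴ │ ╵ ╷ ╷ │ └─┐ │ │
│       │x x│x│ │   │ │ │
│ ┌─────┴───┤ └─┴─┐ │ │ │
│ │x x x x x│x x  │ │ │ │
│ │ ╶───┬─╴ │ ╷ ┌─┘ │ │ │
│ │x x x│x x│ │x│   │ │ │
│ └───┐ │ ╶─┴─┘ │ ┌─┴─┘ │
│     │x│x x x x│ │     │
├─╴ ┌─┘ ├───────┘ │ ┌─╴ │
│   │x x│         │ │   │
│ ┌─┤ ╷ │ ┌───────┘ └─┐ │
│ │ │x│ │ │           │ │
│ │ │ └─┤ │ ╶─┬───┐ ╷ └─┤
│ │ │x x│ │   │   │ │   │
│ │ └─┐ │ └───┘ ╷ ├─┴─╴ │
│ │   │x│       │ │x x x│
│ ╵ ╷ │ └───────┘ ╵ ┌─╴ │
│   │ │x x x x x x x│  B│
└───┴─┴─────────────┴───┘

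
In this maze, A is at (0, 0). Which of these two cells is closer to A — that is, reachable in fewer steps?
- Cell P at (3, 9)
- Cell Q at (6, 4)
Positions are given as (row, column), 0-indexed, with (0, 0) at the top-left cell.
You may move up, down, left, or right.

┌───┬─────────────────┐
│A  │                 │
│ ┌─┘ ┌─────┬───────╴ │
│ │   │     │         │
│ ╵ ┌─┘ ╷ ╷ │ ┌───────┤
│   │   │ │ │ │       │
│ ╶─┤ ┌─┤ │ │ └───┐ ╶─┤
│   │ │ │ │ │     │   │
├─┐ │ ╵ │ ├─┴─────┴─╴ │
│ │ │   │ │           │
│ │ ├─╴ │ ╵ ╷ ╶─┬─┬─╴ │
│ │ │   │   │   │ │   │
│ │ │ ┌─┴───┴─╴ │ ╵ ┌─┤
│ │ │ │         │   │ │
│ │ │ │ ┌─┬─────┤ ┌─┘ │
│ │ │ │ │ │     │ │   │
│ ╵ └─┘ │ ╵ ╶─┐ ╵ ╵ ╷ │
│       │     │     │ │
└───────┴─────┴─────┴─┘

Shortest path A → P at (3, 9): 26 steps
Shortest path A → Q at (6, 4): 14 steps

Q is closer (14 steps vs 26 steps).

Path to P:

┌───┬─────────────────┐
│A  │                 │
│ ┌─┘ ┌─────┬───────╴ │
│↓│   │     │         │
│ ╵ ┌─┘ ╷ ╷ │ ┌───────┤
│↓  │   │ │ │ │       │
│ ╶─┤ ┌─┤ │ │ └───┐ ╶─┤
│↳ ↓│ │ │ │ │     │P ↰│
├─┐ │ ╵ │ ├─┴─────┴─╴ │
│ │↓│   │ │  ↱ → → → ↑│
│ │ ├─╴ │ ╵ ╷ ╶─┬─┬─╴ │
│ │↓│   │   │↑ ↰│ │   │
│ │ │ ┌─┴───┴─╴ │ ╵ ┌─┤
│ │↓│ │↱ → → → ↑│   │ │
│ │ │ │ ┌─┬─────┤ ┌─┘ │
│ │↓│ │↑│ │     │ │   │
│ ╵ └─┘ │ ╵ ╶─┐ ╵ ╵ ╷ │
│  ↳ → ↑│     │     │ │
└───────┴─────┴─────┴─┘

Path to Q:

┌───┬─────────────────┐
│A  │                 │
│ ┌─┘ ┌─────┬───────╴ │
│↓│   │     │         │
│ ╵ ┌─┘ ╷ ╷ │ ┌───────┤
│↓  │   │ │ │ │       │
│ ╶─┤ ┌─┤ │ │ └───┐ ╶─┤
│↳ ↓│ │ │ │ │     │   │
├─┐ │ ╵ │ ├─┴─────┴─╴ │
│ │↓│   │ │           │
│ │ ├─╴ │ ╵ ╷ ╶─┬─┬─╴ │
│ │↓│   │   │   │ │   │
│ │ │ ┌─┴───┴─╴ │ ╵ ┌─┤
│ │↓│ │↱ Q      │   │ │
│ │ │ │ ┌─┬─────┤ ┌─┘ │
│ │↓│ │↑│ │     │ │   │
│ ╵ └─┘ │ ╵ ╶─┐ ╵ ╵ ╷ │
│  ↳ → ↑│     │     │ │
└───────┴─────┴─────┴─┘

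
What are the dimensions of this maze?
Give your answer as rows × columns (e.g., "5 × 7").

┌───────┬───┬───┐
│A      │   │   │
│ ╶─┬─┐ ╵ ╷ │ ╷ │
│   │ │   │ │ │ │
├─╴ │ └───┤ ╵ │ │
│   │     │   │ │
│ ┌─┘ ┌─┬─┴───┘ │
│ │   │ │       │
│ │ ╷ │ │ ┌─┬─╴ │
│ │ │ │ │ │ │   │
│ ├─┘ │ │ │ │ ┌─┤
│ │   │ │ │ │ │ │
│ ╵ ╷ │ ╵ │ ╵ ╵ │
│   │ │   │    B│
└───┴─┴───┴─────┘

Counting the maze dimensions:
Rows (vertical): 7
Columns (horizontal): 8
Dimensions: 7 × 8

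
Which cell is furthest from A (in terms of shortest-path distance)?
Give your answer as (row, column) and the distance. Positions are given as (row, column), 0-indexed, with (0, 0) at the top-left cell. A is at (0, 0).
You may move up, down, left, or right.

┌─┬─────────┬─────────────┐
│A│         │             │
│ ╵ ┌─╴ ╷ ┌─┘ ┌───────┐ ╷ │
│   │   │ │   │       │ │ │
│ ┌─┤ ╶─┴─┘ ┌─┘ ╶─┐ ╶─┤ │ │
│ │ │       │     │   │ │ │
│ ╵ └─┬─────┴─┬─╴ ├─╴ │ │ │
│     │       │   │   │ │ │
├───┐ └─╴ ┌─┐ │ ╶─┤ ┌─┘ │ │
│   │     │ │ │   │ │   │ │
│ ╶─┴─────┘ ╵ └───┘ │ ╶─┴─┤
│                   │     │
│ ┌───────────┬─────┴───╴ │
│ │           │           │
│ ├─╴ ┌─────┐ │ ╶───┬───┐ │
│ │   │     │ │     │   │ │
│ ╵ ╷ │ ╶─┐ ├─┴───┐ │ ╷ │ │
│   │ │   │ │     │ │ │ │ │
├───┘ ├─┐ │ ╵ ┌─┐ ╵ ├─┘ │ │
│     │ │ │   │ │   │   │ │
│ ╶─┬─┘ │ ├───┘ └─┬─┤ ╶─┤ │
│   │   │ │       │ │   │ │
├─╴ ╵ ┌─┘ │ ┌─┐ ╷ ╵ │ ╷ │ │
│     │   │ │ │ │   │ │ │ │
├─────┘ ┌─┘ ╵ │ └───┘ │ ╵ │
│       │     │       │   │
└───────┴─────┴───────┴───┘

Computing BFS distances from A to all cells:
Furthest cell: (12, 0)
Distance: 58 steps

Path from A to the furthest cell:

┌─┬─────────┬─────────────┐
│A│↱ → ↓    │↱ → → → → ↓  │
│ ╵ ┌─╴ ╷ ┌─┘ ┌───────┐ ╷ │
│↳ ↑│↓ ↲│ │↱ ↑│       │↓│ │
│ ┌─┤ ╶─┴─┘ ┌─┘ ╶─┐ ╶─┤ │ │
│ │ │↳ → → ↑│     │   │↓│ │
│ ╵ └─┬─────┴─┬─╴ ├─╴ │ │ │
│     │       │   │   │↓│ │
├───┐ └─╴ ┌─┐ │ ╶─┤ ┌─┘ │ │
│   │     │ │ │   │ │↓ ↲│ │
│ ╶─┴─────┘ ╵ └───┘ │ ╶─┴─┤
│                   │↳ → ↓│
│ ┌───────────┬─────┴───╴ │
│ │           │↓ ← ← ← ← ↲│
│ ├─╴ ┌─────┐ │ ╶───┬───┐ │
│ │   │↓ ← ↰│ │↳ → ↓│   │ │
│ ╵ ╷ │ ╶─┐ ├─┴───┐ │ ╷ │ │
│   │ │↳ ↓│↑│↓ ← ↰│↓│ │ │ │
├───┘ ├─┐ │ ╵ ┌─┐ ╵ ├─┘ │ │
│     │ │↓│↑ ↲│ │↑ ↲│   │ │
│ ╶─┬─┘ │ ├───┘ └─┬─┤ ╶─┤ │
│   │   │↓│       │ │   │ │
├─╴ ╵ ┌─┘ │ ┌─┐ ╷ ╵ │ ╷ │ │
│     │↓ ↲│ │ │ │   │ │ │ │
├─────┘ ┌─┘ ╵ │ └───┘ │ ╵ │
│B ← ← ↲│     │       │   │
└───────┴─────┴───────┴───┘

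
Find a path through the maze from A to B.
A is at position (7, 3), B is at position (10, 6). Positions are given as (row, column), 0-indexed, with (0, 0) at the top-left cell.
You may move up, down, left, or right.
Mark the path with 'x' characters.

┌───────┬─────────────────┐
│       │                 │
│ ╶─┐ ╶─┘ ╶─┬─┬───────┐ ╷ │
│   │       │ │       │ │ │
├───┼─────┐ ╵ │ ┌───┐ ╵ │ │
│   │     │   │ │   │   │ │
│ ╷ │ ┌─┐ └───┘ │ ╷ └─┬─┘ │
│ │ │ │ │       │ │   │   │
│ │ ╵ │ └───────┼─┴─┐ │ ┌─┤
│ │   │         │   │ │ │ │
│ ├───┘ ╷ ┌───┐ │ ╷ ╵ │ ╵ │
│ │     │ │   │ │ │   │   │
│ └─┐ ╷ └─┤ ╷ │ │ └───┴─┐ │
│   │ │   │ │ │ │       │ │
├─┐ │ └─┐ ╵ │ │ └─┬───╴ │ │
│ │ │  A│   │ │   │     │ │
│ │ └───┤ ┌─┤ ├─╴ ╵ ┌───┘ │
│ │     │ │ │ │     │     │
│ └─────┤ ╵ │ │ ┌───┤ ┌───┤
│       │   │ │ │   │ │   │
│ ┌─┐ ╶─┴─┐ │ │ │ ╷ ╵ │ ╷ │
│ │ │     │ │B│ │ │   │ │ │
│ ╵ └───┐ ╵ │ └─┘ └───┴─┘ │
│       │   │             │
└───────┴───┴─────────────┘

Finding the shortest path from (7, 3) to (10, 6):
Path length: 16 steps
Directions: left → up → up → right → down → right → down → right → up → up → right → down → down → down → down → down

Solution:

┌───────┬─────────────────┐
│       │                 │
│ ╶─┐ ╶─┘ ╶─┬─┬───────┐ ╷ │
│   │       │ │       │ │ │
├───┼─────┐ ╵ │ ┌───┐ ╵ │ │
│   │     │   │ │   │   │ │
│ ╷ │ ┌─┐ └───┘ │ ╷ └─┬─┘ │
│ │ │ │ │       │ │   │   │
│ │ ╵ │ └───────┼─┴─┐ │ ┌─┤
│ │   │         │   │ │ │ │
│ ├───┘ ╷ ┌───┐ │ ╷ ╵ │ ╵ │
│ │  x x│ │x x│ │ │   │   │
│ └─┐ ╷ └─┤ ╷ │ │ └───┴─┐ │
│   │x│x x│x│x│ │       │ │
├─┐ │ └─┐ ╵ │ │ └─┬───╴ │ │
│ │ │x A│x x│x│   │     │ │
│ │ └───┤ ┌─┤ ├─╴ ╵ ┌───┘ │
│ │     │ │ │x│     │     │
│ └─────┤ ╵ │ │ ┌───┤ ┌───┤
│       │   │x│ │   │ │   │
│ ┌─┐ ╶─┴─┐ │ │ │ ╷ ╵ │ ╷ │
│ │ │     │ │B│ │ │   │ │ │
│ ╵ └───┐ ╵ │ └─┘ └───┴─┘ │
│       │   │             │
└───────┴───┴─────────────┘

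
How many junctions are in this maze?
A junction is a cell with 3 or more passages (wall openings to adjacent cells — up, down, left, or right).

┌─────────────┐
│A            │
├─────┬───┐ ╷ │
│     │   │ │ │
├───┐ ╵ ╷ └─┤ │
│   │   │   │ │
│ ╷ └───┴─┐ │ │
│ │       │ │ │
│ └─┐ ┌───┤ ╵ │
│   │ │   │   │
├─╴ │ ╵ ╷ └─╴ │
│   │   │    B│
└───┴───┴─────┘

Checking each cell for number of passages:

Junctions found (3+ passages):
  (0, 5): 3 passages
  (3, 2): 3 passages
  (4, 6): 3 passages
Total junctions: 3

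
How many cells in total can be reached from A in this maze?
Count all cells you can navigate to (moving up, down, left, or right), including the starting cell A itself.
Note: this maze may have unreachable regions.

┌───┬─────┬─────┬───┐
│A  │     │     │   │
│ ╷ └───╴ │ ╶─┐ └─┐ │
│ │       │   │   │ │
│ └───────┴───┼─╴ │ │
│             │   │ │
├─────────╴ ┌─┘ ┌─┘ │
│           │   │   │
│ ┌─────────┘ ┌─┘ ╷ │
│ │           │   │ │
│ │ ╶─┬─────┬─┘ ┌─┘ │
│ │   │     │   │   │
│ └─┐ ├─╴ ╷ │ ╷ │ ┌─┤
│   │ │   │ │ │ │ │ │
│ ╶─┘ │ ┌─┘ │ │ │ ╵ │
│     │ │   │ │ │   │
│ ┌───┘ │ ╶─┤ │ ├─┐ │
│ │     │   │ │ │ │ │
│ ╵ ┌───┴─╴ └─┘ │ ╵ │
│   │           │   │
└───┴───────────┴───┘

Using BFS/flood-fill to find all reachable cells from A:
Maze size: 10 × 10 = 100 total cells
All cells are reachable — the maze is fully connected.
Reachable cells: 100

Reachable region (· marks reachable cells):

┌───┬─────┬─────┬───┐
│A ·│· · ·│· · ·│· ·│
│ ╷ └───╴ │ ╶─┐ └─┐ │
│·│· · · ·│· ·│· ·│·│
│ └───────┴───┼─╴ │ │
│· · · · · · ·│· ·│·│
├─────────╴ ┌─┘ ┌─┘ │
│· · · · · ·│· ·│· ·│
│ ┌─────────┘ ┌─┘ ╷ │
│·│· · · · · ·│· ·│·│
│ │ ╶─┬─────┬─┘ ┌─┘ │
│·│· ·│· · ·│· ·│· ·│
│ └─┐ ├─╴ ╷ │ ╷ │ ┌─┤
│· ·│·│· ·│·│·│·│·│·│
│ ╶─┘ │ ┌─┘ │ │ │ ╵ │
│· · ·│·│· ·│·│·│· ·│
│ ┌───┘ │ ╶─┤ │ ├─┐ │
│·│· · ·│· ·│·│·│·│·│
│ ╵ ┌───┴─╴ └─┘ │ ╵ │
│· ·│· · · · · ·│· ·│
└───┴───────────┴───┘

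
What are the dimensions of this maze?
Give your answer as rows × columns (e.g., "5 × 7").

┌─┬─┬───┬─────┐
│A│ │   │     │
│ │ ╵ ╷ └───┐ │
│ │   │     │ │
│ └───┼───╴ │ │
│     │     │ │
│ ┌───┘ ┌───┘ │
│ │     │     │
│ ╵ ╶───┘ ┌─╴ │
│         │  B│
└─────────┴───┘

Counting the maze dimensions:
Rows (vertical): 5
Columns (horizontal): 7
Dimensions: 5 × 7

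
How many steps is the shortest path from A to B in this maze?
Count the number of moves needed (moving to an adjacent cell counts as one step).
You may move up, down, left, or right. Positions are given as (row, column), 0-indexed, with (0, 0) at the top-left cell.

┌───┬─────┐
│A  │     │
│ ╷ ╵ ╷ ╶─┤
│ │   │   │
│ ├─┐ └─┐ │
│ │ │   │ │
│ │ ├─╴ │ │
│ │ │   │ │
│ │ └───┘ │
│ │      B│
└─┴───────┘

Using BFS to find shortest path:
Start: (0, 0), End: (4, 4)
Path found:
(0,0) → (0,1) → (1,1) → (1,2) → (0,2) → (0,3) → (1,3) → (1,4) → (2,4) → (3,4) → (4,4)
Number of steps: 10

Solution:

┌───┬─────┐
│A ↓│↱ ↓  │
│ ╷ ╵ ╷ ╶─┤
│ │↳ ↑│↳ ↓│
│ ├─┐ └─┐ │
│ │ │   │↓│
│ │ ├─╴ │ │
│ │ │   │↓│
│ │ └───┘ │
│ │      B│
└─┴───────┘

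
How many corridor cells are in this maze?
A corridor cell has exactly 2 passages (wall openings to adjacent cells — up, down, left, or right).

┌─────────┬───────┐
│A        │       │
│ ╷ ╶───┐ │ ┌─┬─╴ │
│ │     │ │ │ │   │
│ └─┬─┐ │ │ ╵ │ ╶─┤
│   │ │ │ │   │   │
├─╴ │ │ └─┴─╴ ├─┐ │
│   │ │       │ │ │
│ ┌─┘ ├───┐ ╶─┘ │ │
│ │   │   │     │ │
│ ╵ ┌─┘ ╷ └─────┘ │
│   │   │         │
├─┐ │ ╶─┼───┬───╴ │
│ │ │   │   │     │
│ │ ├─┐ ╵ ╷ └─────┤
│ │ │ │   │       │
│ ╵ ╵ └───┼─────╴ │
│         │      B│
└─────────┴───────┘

Counting cells with exactly 2 passages:
Total corridor cells: 65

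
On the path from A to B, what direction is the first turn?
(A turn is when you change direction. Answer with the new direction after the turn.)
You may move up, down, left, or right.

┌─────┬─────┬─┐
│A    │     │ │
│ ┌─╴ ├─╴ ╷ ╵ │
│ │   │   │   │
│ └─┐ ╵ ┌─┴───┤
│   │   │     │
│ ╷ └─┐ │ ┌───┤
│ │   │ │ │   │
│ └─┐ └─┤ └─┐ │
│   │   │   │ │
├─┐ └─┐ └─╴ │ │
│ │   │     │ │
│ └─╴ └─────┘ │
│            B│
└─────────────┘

Directions: down, down, down, down, right, down, right, down, right, right, right, right
First turn direction: right

Solution:

┌─────┬─────┬─┐
│A    │     │ │
│ ┌─╴ ├─╴ ╷ ╵ │
│↓│   │   │   │
│ └─┐ ╵ ┌─┴───┤
│↓  │   │     │
│ ╷ └─┐ │ ┌───┤
│↓│   │ │ │   │
│ └─┐ └─┤ └─┐ │
│↳ ↓│   │   │ │
├─┐ └─┐ └─╴ │ │
│ │↳ ↓│     │ │
│ └─╴ └─────┘ │
│    ↳ → → → B│
└─────────────┘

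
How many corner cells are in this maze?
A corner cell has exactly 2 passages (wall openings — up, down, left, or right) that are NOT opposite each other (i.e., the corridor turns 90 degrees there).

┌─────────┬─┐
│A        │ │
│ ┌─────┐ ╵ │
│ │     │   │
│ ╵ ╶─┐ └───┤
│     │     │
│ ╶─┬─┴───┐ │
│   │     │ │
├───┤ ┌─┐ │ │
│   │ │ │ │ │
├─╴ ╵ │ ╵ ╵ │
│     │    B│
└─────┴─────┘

Counting corner cells (2 non-opposite passages):
Total corners: 15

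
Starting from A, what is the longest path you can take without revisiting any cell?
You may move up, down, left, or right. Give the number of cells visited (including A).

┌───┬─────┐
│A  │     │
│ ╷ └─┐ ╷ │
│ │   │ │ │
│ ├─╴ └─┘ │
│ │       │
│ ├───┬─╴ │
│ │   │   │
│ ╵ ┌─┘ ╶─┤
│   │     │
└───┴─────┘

Finding longest simple path using DFS:
Start: (0, 0)
Longest path visits 11 cells
Path: A → right → down → right → down → right → right → up → up → left → down

Solution:

┌───┬─────┐
│A ↓│  ↓ ↰│
│ ╷ └─┐ ╷ │
│ │↳ ↓│B│↑│
│ ├─╴ └─┘ │
│ │  ↳ → ↑│
│ ├───┬─╴ │
│ │   │   │
│ ╵ ┌─┘ ╶─┤
│   │     │
└───┴─────┘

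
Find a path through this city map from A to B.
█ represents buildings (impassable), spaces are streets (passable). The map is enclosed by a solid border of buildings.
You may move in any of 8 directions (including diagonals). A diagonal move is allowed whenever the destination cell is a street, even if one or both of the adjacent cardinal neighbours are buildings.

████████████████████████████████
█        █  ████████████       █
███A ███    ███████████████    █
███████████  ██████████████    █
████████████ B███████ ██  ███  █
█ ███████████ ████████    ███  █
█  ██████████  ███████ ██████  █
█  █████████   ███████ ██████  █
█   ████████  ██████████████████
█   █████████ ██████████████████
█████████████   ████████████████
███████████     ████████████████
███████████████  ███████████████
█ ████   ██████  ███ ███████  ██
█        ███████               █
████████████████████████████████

Finding the shortest path from A to B:
Movement: 8-directional
Path length: 10 steps
Directions: right → up-right → right → right → right → down-right → right → right → down-right → down-right

Solution:

████████████████████████████████
█    →→→↘█  ████████████       █
███A↗███ →→↘███████████████    █
███████████ ↘██████████████    █
████████████ B███████ ██  ███  █
█ ███████████ ████████    ███  █
█  ██████████  ███████ ██████  █
█  █████████   ███████ ██████  █
█   ████████  ██████████████████
█   █████████ ██████████████████
█████████████   ████████████████
███████████     ████████████████
███████████████  ███████████████
█ ████   ██████  ███ ███████  ██
█        ███████               █
████████████████████████████████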